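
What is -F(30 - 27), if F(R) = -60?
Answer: 60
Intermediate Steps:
-F(30 - 27) = -1*(-60) = 60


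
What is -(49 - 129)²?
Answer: -6400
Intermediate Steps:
-(49 - 129)² = -1*(-80)² = -1*6400 = -6400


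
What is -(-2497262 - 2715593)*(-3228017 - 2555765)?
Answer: -30150016917610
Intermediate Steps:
-(-2497262 - 2715593)*(-3228017 - 2555765) = -(-5212855)*(-5783782) = -1*30150016917610 = -30150016917610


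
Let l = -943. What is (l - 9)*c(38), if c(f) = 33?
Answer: -31416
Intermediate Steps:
(l - 9)*c(38) = (-943 - 9)*33 = -952*33 = -31416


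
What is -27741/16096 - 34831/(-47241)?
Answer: -749872805/760391136 ≈ -0.98617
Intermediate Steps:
-27741/16096 - 34831/(-47241) = -27741*1/16096 - 34831*(-1/47241) = -27741/16096 + 34831/47241 = -749872805/760391136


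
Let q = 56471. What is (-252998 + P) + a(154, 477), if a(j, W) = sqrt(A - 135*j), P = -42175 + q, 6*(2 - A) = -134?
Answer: -238702 + I*sqrt(186891)/3 ≈ -2.387e+5 + 144.1*I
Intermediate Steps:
A = 73/3 (A = 2 - 1/6*(-134) = 2 + 67/3 = 73/3 ≈ 24.333)
P = 14296 (P = -42175 + 56471 = 14296)
a(j, W) = sqrt(73/3 - 135*j)
(-252998 + P) + a(154, 477) = (-252998 + 14296) + sqrt(219 - 1215*154)/3 = -238702 + sqrt(219 - 187110)/3 = -238702 + sqrt(-186891)/3 = -238702 + (I*sqrt(186891))/3 = -238702 + I*sqrt(186891)/3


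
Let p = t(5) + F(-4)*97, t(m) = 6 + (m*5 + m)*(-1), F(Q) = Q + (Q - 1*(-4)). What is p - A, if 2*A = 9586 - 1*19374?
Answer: 4482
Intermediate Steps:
F(Q) = 4 + 2*Q (F(Q) = Q + (Q + 4) = Q + (4 + Q) = 4 + 2*Q)
t(m) = 6 - 6*m (t(m) = 6 + (5*m + m)*(-1) = 6 + (6*m)*(-1) = 6 - 6*m)
A = -4894 (A = (9586 - 1*19374)/2 = (9586 - 19374)/2 = (1/2)*(-9788) = -4894)
p = -412 (p = (6 - 6*5) + (4 + 2*(-4))*97 = (6 - 30) + (4 - 8)*97 = -24 - 4*97 = -24 - 388 = -412)
p - A = -412 - 1*(-4894) = -412 + 4894 = 4482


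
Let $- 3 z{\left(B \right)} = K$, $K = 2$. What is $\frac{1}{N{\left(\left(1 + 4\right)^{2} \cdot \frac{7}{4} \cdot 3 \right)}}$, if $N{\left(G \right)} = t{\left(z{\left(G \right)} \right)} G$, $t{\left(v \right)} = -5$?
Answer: $- \frac{4}{2625} \approx -0.0015238$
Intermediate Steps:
$z{\left(B \right)} = - \frac{2}{3}$ ($z{\left(B \right)} = \left(- \frac{1}{3}\right) 2 = - \frac{2}{3}$)
$N{\left(G \right)} = - 5 G$
$\frac{1}{N{\left(\left(1 + 4\right)^{2} \cdot \frac{7}{4} \cdot 3 \right)}} = \frac{1}{\left(-5\right) \left(1 + 4\right)^{2} \cdot \frac{7}{4} \cdot 3} = \frac{1}{\left(-5\right) 5^{2} \cdot 7 \cdot \frac{1}{4} \cdot 3} = \frac{1}{\left(-5\right) 25 \cdot \frac{7}{4} \cdot 3} = \frac{1}{\left(-5\right) \frac{175}{4} \cdot 3} = \frac{1}{\left(-5\right) \frac{525}{4}} = \frac{1}{- \frac{2625}{4}} = - \frac{4}{2625}$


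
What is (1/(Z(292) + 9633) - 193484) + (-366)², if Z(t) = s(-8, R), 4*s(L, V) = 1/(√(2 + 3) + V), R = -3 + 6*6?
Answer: -95806364907716228/1609433629129 + 4*√5/1609433629129 ≈ -59528.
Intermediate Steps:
R = 33 (R = -3 + 36 = 33)
s(L, V) = 1/(4*(V + √5)) (s(L, V) = 1/(4*(√(2 + 3) + V)) = 1/(4*(√5 + V)) = 1/(4*(V + √5)))
Z(t) = 1/(4*(33 + √5))
(1/(Z(292) + 9633) - 193484) + (-366)² = (1/((33/4336 - √5/4336) + 9633) - 193484) + (-366)² = (1/(41768721/4336 - √5/4336) - 193484) + 133956 = (-193484 + 1/(41768721/4336 - √5/4336)) + 133956 = -59528 + 1/(41768721/4336 - √5/4336)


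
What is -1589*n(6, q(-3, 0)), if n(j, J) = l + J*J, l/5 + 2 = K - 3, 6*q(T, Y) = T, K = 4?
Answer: 30191/4 ≈ 7547.8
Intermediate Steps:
q(T, Y) = T/6
l = -5 (l = -10 + 5*(4 - 3) = -10 + 5*1 = -10 + 5 = -5)
n(j, J) = -5 + J² (n(j, J) = -5 + J*J = -5 + J²)
-1589*n(6, q(-3, 0)) = -1589*(-5 + ((⅙)*(-3))²) = -1589*(-5 + (-½)²) = -1589*(-5 + ¼) = -1589*(-19/4) = 30191/4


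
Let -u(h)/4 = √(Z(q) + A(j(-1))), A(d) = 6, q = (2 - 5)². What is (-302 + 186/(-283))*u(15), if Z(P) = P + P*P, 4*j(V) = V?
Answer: 1370432*√6/283 ≈ 11862.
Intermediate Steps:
q = 9 (q = (-3)² = 9)
j(V) = V/4
Z(P) = P + P²
u(h) = -16*√6 (u(h) = -4*√(9*(1 + 9) + 6) = -4*√(9*10 + 6) = -4*√(90 + 6) = -16*√6)
(-302 + 186/(-283))*u(15) = (-302 + 186/(-283))*(-16*√6) = (-302 + 186*(-1/283))*(-16*√6) = (-302 - 186/283)*(-16*√6) = -(-1370432)*√6/283 = 1370432*√6/283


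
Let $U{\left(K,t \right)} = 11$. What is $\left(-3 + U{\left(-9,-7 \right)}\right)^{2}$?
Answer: $64$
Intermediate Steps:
$\left(-3 + U{\left(-9,-7 \right)}\right)^{2} = \left(-3 + 11\right)^{2} = 8^{2} = 64$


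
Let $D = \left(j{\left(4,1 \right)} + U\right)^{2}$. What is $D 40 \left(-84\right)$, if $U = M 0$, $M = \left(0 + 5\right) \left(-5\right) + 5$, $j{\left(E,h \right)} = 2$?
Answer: $-13440$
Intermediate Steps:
$M = -20$ ($M = 5 \left(-5\right) + 5 = -25 + 5 = -20$)
$U = 0$ ($U = \left(-20\right) 0 = 0$)
$D = 4$ ($D = \left(2 + 0\right)^{2} = 2^{2} = 4$)
$D 40 \left(-84\right) = 4 \cdot 40 \left(-84\right) = 160 \left(-84\right) = -13440$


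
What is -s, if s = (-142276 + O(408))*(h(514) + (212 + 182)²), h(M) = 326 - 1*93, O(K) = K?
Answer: 22056076092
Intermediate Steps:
h(M) = 233 (h(M) = 326 - 93 = 233)
s = -22056076092 (s = (-142276 + 408)*(233 + (212 + 182)²) = -141868*(233 + 394²) = -141868*(233 + 155236) = -141868*155469 = -22056076092)
-s = -1*(-22056076092) = 22056076092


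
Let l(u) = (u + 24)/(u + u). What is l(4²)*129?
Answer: 645/4 ≈ 161.25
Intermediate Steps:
l(u) = (24 + u)/(2*u) (l(u) = (24 + u)/((2*u)) = (24 + u)*(1/(2*u)) = (24 + u)/(2*u))
l(4²)*129 = ((24 + 4²)/(2*(4²)))*129 = ((½)*(24 + 16)/16)*129 = ((½)*(1/16)*40)*129 = (5/4)*129 = 645/4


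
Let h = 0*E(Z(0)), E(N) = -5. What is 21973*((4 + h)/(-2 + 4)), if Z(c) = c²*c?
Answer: 43946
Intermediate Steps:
Z(c) = c³
h = 0 (h = 0*(-5) = 0)
21973*((4 + h)/(-2 + 4)) = 21973*((4 + 0)/(-2 + 4)) = 21973*(4/2) = 21973*(4*(½)) = 21973*2 = 43946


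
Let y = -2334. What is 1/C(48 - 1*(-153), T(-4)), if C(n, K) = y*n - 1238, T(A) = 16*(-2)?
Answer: -1/470372 ≈ -2.1260e-6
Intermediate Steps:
T(A) = -32
C(n, K) = -1238 - 2334*n (C(n, K) = -2334*n - 1238 = -1238 - 2334*n)
1/C(48 - 1*(-153), T(-4)) = 1/(-1238 - 2334*(48 - 1*(-153))) = 1/(-1238 - 2334*(48 + 153)) = 1/(-1238 - 2334*201) = 1/(-1238 - 469134) = 1/(-470372) = -1/470372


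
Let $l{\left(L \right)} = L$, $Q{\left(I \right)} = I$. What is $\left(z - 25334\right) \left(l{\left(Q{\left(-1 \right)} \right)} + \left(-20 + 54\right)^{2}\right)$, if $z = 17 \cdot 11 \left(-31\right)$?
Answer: $-35956305$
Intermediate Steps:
$z = -5797$ ($z = 187 \left(-31\right) = -5797$)
$\left(z - 25334\right) \left(l{\left(Q{\left(-1 \right)} \right)} + \left(-20 + 54\right)^{2}\right) = \left(-5797 - 25334\right) \left(-1 + \left(-20 + 54\right)^{2}\right) = - 31131 \left(-1 + 34^{2}\right) = - 31131 \left(-1 + 1156\right) = \left(-31131\right) 1155 = -35956305$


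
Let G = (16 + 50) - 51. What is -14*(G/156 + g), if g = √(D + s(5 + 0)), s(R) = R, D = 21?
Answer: -35/26 - 14*√26 ≈ -72.732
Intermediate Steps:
g = √26 (g = √(21 + (5 + 0)) = √(21 + 5) = √26 ≈ 5.0990)
G = 15 (G = 66 - 51 = 15)
-14*(G/156 + g) = -14*(15/156 + √26) = -14*(15*(1/156) + √26) = -14*(5/52 + √26) = -35/26 - 14*√26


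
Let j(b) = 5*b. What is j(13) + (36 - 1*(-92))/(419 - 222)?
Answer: 12933/197 ≈ 65.650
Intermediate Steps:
j(13) + (36 - 1*(-92))/(419 - 222) = 5*13 + (36 - 1*(-92))/(419 - 222) = 65 + (36 + 92)/197 = 65 + (1/197)*128 = 65 + 128/197 = 12933/197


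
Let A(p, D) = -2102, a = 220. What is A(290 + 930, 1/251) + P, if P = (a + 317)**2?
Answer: 286267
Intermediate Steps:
P = 288369 (P = (220 + 317)**2 = 537**2 = 288369)
A(290 + 930, 1/251) + P = -2102 + 288369 = 286267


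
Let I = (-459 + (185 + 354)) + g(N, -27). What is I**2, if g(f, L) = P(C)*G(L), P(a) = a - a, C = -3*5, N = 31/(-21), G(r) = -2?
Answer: 6400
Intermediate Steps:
N = -31/21 (N = 31*(-1/21) = -31/21 ≈ -1.4762)
C = -15
P(a) = 0
g(f, L) = 0 (g(f, L) = 0*(-2) = 0)
I = 80 (I = (-459 + (185 + 354)) + 0 = (-459 + 539) + 0 = 80 + 0 = 80)
I**2 = 80**2 = 6400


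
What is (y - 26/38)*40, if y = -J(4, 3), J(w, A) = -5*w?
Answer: 14680/19 ≈ 772.63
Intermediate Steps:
y = 20 (y = -(-5)*4 = -1*(-20) = 20)
(y - 26/38)*40 = (20 - 26/38)*40 = (20 - 26*1/38)*40 = (20 - 13/19)*40 = (367/19)*40 = 14680/19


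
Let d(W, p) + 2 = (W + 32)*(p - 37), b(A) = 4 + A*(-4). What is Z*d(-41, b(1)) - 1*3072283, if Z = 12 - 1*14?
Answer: -3072945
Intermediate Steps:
Z = -2 (Z = 12 - 14 = -2)
b(A) = 4 - 4*A
d(W, p) = -2 + (-37 + p)*(32 + W) (d(W, p) = -2 + (W + 32)*(p - 37) = -2 + (32 + W)*(-37 + p) = -2 + (-37 + p)*(32 + W))
Z*d(-41, b(1)) - 1*3072283 = -2*(-1186 - 37*(-41) + 32*(4 - 4*1) - 41*(4 - 4*1)) - 1*3072283 = -2*(-1186 + 1517 + 32*(4 - 4) - 41*(4 - 4)) - 3072283 = -2*(-1186 + 1517 + 32*0 - 41*0) - 3072283 = -2*(-1186 + 1517 + 0 + 0) - 3072283 = -2*331 - 3072283 = -662 - 3072283 = -3072945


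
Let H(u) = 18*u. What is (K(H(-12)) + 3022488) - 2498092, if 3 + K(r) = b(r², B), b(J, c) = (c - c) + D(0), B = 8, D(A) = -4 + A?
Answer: 524389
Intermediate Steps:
b(J, c) = -4 (b(J, c) = (c - c) + (-4 + 0) = 0 - 4 = -4)
K(r) = -7 (K(r) = -3 - 4 = -7)
(K(H(-12)) + 3022488) - 2498092 = (-7 + 3022488) - 2498092 = 3022481 - 2498092 = 524389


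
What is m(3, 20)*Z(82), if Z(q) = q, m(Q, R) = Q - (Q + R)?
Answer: -1640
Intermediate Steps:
m(Q, R) = -R (m(Q, R) = Q + (-Q - R) = -R)
m(3, 20)*Z(82) = -1*20*82 = -20*82 = -1640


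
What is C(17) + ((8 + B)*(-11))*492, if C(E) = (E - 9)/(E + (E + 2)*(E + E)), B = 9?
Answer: -60998644/663 ≈ -92004.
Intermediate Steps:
C(E) = (-9 + E)/(E + 2*E*(2 + E)) (C(E) = (-9 + E)/(E + (2 + E)*(2*E)) = (-9 + E)/(E + 2*E*(2 + E)))
C(17) + ((8 + B)*(-11))*492 = (-9 + 17)/(17*(5 + 2*17)) + ((8 + 9)*(-11))*492 = (1/17)*8/(5 + 34) + (17*(-11))*492 = (1/17)*8/39 - 187*492 = (1/17)*(1/39)*8 - 92004 = 8/663 - 92004 = -60998644/663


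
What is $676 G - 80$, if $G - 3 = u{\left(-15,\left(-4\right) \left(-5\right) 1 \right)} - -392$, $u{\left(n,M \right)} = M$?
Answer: $280460$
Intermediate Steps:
$G = 415$ ($G = 3 + \left(\left(-4\right) \left(-5\right) 1 - -392\right) = 3 + \left(20 \cdot 1 + 392\right) = 3 + \left(20 + 392\right) = 3 + 412 = 415$)
$676 G - 80 = 676 \cdot 415 - 80 = 280540 - 80 = 280460$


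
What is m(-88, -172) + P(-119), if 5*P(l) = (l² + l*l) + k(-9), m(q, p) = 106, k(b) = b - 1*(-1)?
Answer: 28844/5 ≈ 5768.8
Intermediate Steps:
k(b) = 1 + b (k(b) = b + 1 = 1 + b)
P(l) = -8/5 + 2*l²/5 (P(l) = ((l² + l*l) + (1 - 9))/5 = ((l² + l²) - 8)/5 = (2*l² - 8)/5 = (-8 + 2*l²)/5 = -8/5 + 2*l²/5)
m(-88, -172) + P(-119) = 106 + (-8/5 + (⅖)*(-119)²) = 106 + (-8/5 + (⅖)*14161) = 106 + (-8/5 + 28322/5) = 106 + 28314/5 = 28844/5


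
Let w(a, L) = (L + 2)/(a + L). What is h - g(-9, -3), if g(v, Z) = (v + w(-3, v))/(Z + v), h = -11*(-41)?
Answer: 64843/144 ≈ 450.30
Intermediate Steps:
w(a, L) = (2 + L)/(L + a)
h = 451
g(v, Z) = (v + (2 + v)/(-3 + v))/(Z + v) (g(v, Z) = (v + (2 + v)/(v - 3))/(Z + v) = (v + (2 + v)/(-3 + v))/(Z + v))
h - g(-9, -3) = 451 - (2 - 9 - 9*(-3 - 9))/((-3 - 9)*(-3 - 9)) = 451 - (2 - 9 - 9*(-12))/((-12)*(-12)) = 451 - (-1)*(-1)*(2 - 9 + 108)/(12*12) = 451 - (-1)*(-1)*101/(12*12) = 451 - 1*101/144 = 451 - 101/144 = 64843/144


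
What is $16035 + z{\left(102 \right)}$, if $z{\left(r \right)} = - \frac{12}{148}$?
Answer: $\frac{593292}{37} \approx 16035.0$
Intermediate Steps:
$z{\left(r \right)} = - \frac{3}{37}$ ($z{\left(r \right)} = \left(-12\right) \frac{1}{148} = - \frac{3}{37}$)
$16035 + z{\left(102 \right)} = 16035 - \frac{3}{37} = \frac{593292}{37}$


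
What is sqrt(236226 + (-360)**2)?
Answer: sqrt(365826) ≈ 604.84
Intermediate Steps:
sqrt(236226 + (-360)**2) = sqrt(236226 + 129600) = sqrt(365826)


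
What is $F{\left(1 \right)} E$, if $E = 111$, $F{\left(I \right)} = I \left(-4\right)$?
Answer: $-444$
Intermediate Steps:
$F{\left(I \right)} = - 4 I$
$F{\left(1 \right)} E = \left(-4\right) 1 \cdot 111 = \left(-4\right) 111 = -444$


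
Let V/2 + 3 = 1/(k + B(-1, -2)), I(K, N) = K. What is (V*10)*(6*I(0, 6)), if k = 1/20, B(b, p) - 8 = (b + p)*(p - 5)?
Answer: 0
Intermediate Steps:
B(b, p) = 8 + (-5 + p)*(b + p) (B(b, p) = 8 + (b + p)*(p - 5) = 8 + (b + p)*(-5 + p) = 8 + (-5 + p)*(b + p))
k = 1/20 ≈ 0.050000
V = -3446/581 (V = -6 + 2/(1/20 + (8 + (-2)**2 - 5*(-1) - 5*(-2) - 1*(-2))) = -6 + 2/(1/20 + (8 + 4 + 5 + 10 + 2)) = -6 + 2/(1/20 + 29) = -6 + 2/(581/20) = -6 + 2*(20/581) = -6 + 40/581 = -3446/581 ≈ -5.9312)
(V*10)*(6*I(0, 6)) = (-3446/581*10)*(6*0) = -34460/581*0 = 0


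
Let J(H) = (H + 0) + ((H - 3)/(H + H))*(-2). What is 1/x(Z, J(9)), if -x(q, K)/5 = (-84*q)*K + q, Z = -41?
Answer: -1/143295 ≈ -6.9786e-6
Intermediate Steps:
J(H) = H - (-3 + H)/H (J(H) = H + ((-3 + H)/((2*H)))*(-2) = H + ((-3 + H)*(1/(2*H)))*(-2) = H + ((-3 + H)/(2*H))*(-2) = H - (-3 + H)/H)
x(q, K) = -5*q + 420*K*q (x(q, K) = -5*((-84*q)*K + q) = -5*(-84*K*q + q) = -5*(q - 84*K*q) = -5*q + 420*K*q)
1/x(Z, J(9)) = 1/(5*(-41)*(-1 + 84*(-1 + 9 + 3/9))) = 1/(5*(-41)*(-1 + 84*(-1 + 9 + 3*(1/9)))) = 1/(5*(-41)*(-1 + 84*(-1 + 9 + 1/3))) = 1/(5*(-41)*(-1 + 84*(25/3))) = 1/(5*(-41)*(-1 + 700)) = 1/(5*(-41)*699) = 1/(-143295) = -1/143295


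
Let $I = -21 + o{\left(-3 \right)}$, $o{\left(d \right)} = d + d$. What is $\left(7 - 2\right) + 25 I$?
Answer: $-670$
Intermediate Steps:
$o{\left(d \right)} = 2 d$
$I = -27$ ($I = -21 + 2 \left(-3\right) = -21 - 6 = -27$)
$\left(7 - 2\right) + 25 I = \left(7 - 2\right) + 25 \left(-27\right) = 5 - 675 = -670$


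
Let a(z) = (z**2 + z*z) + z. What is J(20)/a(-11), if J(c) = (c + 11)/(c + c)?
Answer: 31/9240 ≈ 0.0033550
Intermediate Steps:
a(z) = z + 2*z**2 (a(z) = (z**2 + z**2) + z = 2*z**2 + z = z + 2*z**2)
J(c) = (11 + c)/(2*c) (J(c) = (11 + c)/((2*c)) = (11 + c)*(1/(2*c)) = (11 + c)/(2*c))
J(20)/a(-11) = ((1/2)*(11 + 20)/20)/((-11*(1 + 2*(-11)))) = ((1/2)*(1/20)*31)/((-11*(1 - 22))) = 31/(40*((-11*(-21)))) = (31/40)/231 = (31/40)*(1/231) = 31/9240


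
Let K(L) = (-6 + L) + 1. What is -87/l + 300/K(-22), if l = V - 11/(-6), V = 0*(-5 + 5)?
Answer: -5798/99 ≈ -58.566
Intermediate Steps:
K(L) = -5 + L
V = 0 (V = 0*0 = 0)
l = 11/6 (l = 0 - 11/(-6) = 0 - ⅙*(-11) = 0 + 11/6 = 11/6 ≈ 1.8333)
-87/l + 300/K(-22) = -87/11/6 + 300/(-5 - 22) = -87*6/11 + 300/(-27) = -522/11 + 300*(-1/27) = -522/11 - 100/9 = -5798/99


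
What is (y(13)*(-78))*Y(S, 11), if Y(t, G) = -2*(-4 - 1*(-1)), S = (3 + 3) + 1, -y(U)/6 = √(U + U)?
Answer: 2808*√26 ≈ 14318.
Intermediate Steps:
y(U) = -6*√2*√U (y(U) = -6*√(U + U) = -6*√2*√U)
S = 7 (S = 6 + 1 = 7)
Y(t, G) = 6 (Y(t, G) = -2*(-4 + 1) = -2*(-3) = 6)
(y(13)*(-78))*Y(S, 11) = (-6*√2*√13*(-78))*6 = (-6*√26*(-78))*6 = (468*√26)*6 = 2808*√26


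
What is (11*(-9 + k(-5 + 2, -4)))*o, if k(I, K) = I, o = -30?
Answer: 3960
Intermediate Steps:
(11*(-9 + k(-5 + 2, -4)))*o = (11*(-9 + (-5 + 2)))*(-30) = (11*(-9 - 3))*(-30) = (11*(-12))*(-30) = -132*(-30) = 3960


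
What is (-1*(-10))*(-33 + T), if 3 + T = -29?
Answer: -650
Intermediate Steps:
T = -32 (T = -3 - 29 = -32)
(-1*(-10))*(-33 + T) = (-1*(-10))*(-33 - 32) = 10*(-65) = -650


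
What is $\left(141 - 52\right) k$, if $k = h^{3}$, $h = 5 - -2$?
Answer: $30527$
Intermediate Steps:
$h = 7$ ($h = 5 + 2 = 7$)
$k = 343$ ($k = 7^{3} = 343$)
$\left(141 - 52\right) k = \left(141 - 52\right) 343 = 89 \cdot 343 = 30527$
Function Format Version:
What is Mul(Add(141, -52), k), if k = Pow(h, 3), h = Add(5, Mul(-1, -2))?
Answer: 30527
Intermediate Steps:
h = 7 (h = Add(5, 2) = 7)
k = 343 (k = Pow(7, 3) = 343)
Mul(Add(141, -52), k) = Mul(Add(141, -52), 343) = Mul(89, 343) = 30527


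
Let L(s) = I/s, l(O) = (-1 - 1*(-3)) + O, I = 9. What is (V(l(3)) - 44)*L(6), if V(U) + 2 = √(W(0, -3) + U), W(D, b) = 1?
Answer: -69 + 3*√6/2 ≈ -65.326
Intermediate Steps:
l(O) = 2 + O (l(O) = (-1 + 3) + O = 2 + O)
V(U) = -2 + √(1 + U)
L(s) = 9/s
(V(l(3)) - 44)*L(6) = ((-2 + √(1 + (2 + 3))) - 44)*(9/6) = ((-2 + √(1 + 5)) - 44)*(9*(⅙)) = ((-2 + √6) - 44)*(3/2) = (-46 + √6)*(3/2) = -69 + 3*√6/2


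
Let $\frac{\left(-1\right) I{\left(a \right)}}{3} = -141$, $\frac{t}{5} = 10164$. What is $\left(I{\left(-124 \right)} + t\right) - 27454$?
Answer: $23789$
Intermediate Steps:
$t = 50820$ ($t = 5 \cdot 10164 = 50820$)
$I{\left(a \right)} = 423$ ($I{\left(a \right)} = \left(-3\right) \left(-141\right) = 423$)
$\left(I{\left(-124 \right)} + t\right) - 27454 = \left(423 + 50820\right) - 27454 = 51243 - 27454 = 23789$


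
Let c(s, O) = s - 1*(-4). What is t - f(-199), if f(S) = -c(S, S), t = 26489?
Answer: 26294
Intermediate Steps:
c(s, O) = 4 + s (c(s, O) = s + 4 = 4 + s)
f(S) = -4 - S (f(S) = -(4 + S) = -4 - S)
t - f(-199) = 26489 - (-4 - 1*(-199)) = 26489 - (-4 + 199) = 26489 - 1*195 = 26489 - 195 = 26294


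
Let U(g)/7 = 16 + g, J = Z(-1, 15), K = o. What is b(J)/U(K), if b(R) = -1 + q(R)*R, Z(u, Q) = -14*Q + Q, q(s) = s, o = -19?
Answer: -5432/3 ≈ -1810.7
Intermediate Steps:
K = -19
Z(u, Q) = -13*Q
J = -195 (J = -13*15 = -195)
U(g) = 112 + 7*g (U(g) = 7*(16 + g) = 112 + 7*g)
b(R) = -1 + R**2 (b(R) = -1 + R*R = -1 + R**2)
b(J)/U(K) = (-1 + (-195)**2)/(112 + 7*(-19)) = (-1 + 38025)/(112 - 133) = 38024/(-21) = 38024*(-1/21) = -5432/3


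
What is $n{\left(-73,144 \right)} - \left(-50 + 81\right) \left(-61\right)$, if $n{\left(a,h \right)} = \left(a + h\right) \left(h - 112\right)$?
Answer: $4163$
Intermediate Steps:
$n{\left(a,h \right)} = \left(-112 + h\right) \left(a + h\right)$ ($n{\left(a,h \right)} = \left(a + h\right) \left(-112 + h\right) = \left(-112 + h\right) \left(a + h\right)$)
$n{\left(-73,144 \right)} - \left(-50 + 81\right) \left(-61\right) = \left(144^{2} - -8176 - 16128 - 10512\right) - \left(-50 + 81\right) \left(-61\right) = \left(20736 + 8176 - 16128 - 10512\right) - 31 \left(-61\right) = 2272 - -1891 = 2272 + 1891 = 4163$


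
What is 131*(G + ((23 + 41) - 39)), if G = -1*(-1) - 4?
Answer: 2882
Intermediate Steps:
G = -3 (G = 1 - 4 = -3)
131*(G + ((23 + 41) - 39)) = 131*(-3 + ((23 + 41) - 39)) = 131*(-3 + (64 - 39)) = 131*(-3 + 25) = 131*22 = 2882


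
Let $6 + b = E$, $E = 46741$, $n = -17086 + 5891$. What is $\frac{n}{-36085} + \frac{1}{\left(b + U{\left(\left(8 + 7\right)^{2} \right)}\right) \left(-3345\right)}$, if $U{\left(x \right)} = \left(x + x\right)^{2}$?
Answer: $\frac{266662044244}{859535498325} \approx 0.31024$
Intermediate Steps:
$n = -11195$
$b = 46735$ ($b = -6 + 46741 = 46735$)
$U{\left(x \right)} = 4 x^{2}$ ($U{\left(x \right)} = \left(2 x\right)^{2} = 4 x^{2}$)
$\frac{n}{-36085} + \frac{1}{\left(b + U{\left(\left(8 + 7\right)^{2} \right)}\right) \left(-3345\right)} = - \frac{11195}{-36085} + \frac{1}{\left(46735 + 4 \left(\left(8 + 7\right)^{2}\right)^{2}\right) \left(-3345\right)} = \left(-11195\right) \left(- \frac{1}{36085}\right) + \frac{1}{46735 + 4 \left(15^{2}\right)^{2}} \left(- \frac{1}{3345}\right) = \frac{2239}{7217} + \frac{1}{46735 + 4 \cdot 225^{2}} \left(- \frac{1}{3345}\right) = \frac{2239}{7217} + \frac{1}{46735 + 4 \cdot 50625} \left(- \frac{1}{3345}\right) = \frac{2239}{7217} + \frac{1}{46735 + 202500} \left(- \frac{1}{3345}\right) = \frac{2239}{7217} + \frac{1}{249235} \left(- \frac{1}{3345}\right) = \frac{2239}{7217} - \frac{1}{833691075} = \frac{266662044244}{859535498325}$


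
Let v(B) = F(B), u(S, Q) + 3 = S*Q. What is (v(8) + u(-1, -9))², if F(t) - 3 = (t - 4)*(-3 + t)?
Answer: 841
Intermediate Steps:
F(t) = 3 + (-4 + t)*(-3 + t) (F(t) = 3 + (t - 4)*(-3 + t) = 3 + (-4 + t)*(-3 + t))
u(S, Q) = -3 + Q*S (u(S, Q) = -3 + S*Q = -3 + Q*S)
v(B) = 15 + B² - 7*B
(v(8) + u(-1, -9))² = ((15 + 8² - 7*8) + (-3 - 9*(-1)))² = ((15 + 64 - 56) + (-3 + 9))² = (23 + 6)² = 29² = 841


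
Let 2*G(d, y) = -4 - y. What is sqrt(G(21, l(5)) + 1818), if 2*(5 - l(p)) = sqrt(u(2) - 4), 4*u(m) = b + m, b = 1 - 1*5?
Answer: sqrt(29016 + 6*I*sqrt(2))/4 ≈ 42.585 + 0.0062267*I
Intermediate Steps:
b = -4 (b = 1 - 5 = -4)
u(m) = -1 + m/4 (u(m) = (-4 + m)/4 = -1 + m/4)
l(p) = 5 - 3*I*sqrt(2)/4 (l(p) = 5 - sqrt((-1 + (1/4)*2) - 4)/2 = 5 - sqrt((-1 + 1/2) - 4)/2 = 5 - sqrt(-1/2 - 4)/2 = 5 - 3*I*sqrt(2)/4)
G(d, y) = -2 - y/2 (G(d, y) = (-4 - y)/2 = -2 - y/2)
sqrt(G(21, l(5)) + 1818) = sqrt((-2 - (5 - 3*I*sqrt(2)/4)/2) + 1818) = sqrt((-2 + (-5/2 + 3*I*sqrt(2)/8)) + 1818) = sqrt((-9/2 + 3*I*sqrt(2)/8) + 1818) = sqrt(3627/2 + 3*I*sqrt(2)/8)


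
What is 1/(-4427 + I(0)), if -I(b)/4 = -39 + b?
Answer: -1/4271 ≈ -0.00023414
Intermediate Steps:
I(b) = 156 - 4*b (I(b) = -4*(-39 + b) = 156 - 4*b)
1/(-4427 + I(0)) = 1/(-4427 + (156 - 4*0)) = 1/(-4427 + (156 + 0)) = 1/(-4427 + 156) = 1/(-4271) = -1/4271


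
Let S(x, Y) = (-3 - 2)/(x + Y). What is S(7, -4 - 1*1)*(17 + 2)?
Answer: -95/2 ≈ -47.500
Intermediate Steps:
S(x, Y) = -5/(Y + x)
S(7, -4 - 1*1)*(17 + 2) = (-5/((-4 - 1*1) + 7))*(17 + 2) = -5/((-4 - 1) + 7)*19 = -5/(-5 + 7)*19 = -5/2*19 = -95/2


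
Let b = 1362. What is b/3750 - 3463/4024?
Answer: -1250927/2515000 ≈ -0.49739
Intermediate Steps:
b/3750 - 3463/4024 = 1362/3750 - 3463/4024 = 1362*(1/3750) - 3463*1/4024 = 227/625 - 3463/4024 = -1250927/2515000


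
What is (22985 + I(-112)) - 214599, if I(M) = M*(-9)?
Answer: -190606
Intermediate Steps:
I(M) = -9*M
(22985 + I(-112)) - 214599 = (22985 - 9*(-112)) - 214599 = (22985 + 1008) - 214599 = 23993 - 214599 = -190606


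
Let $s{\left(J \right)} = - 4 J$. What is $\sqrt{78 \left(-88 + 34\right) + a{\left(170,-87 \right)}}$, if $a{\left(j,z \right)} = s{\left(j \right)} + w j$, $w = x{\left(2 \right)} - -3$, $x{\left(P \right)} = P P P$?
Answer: $i \sqrt{3022} \approx 54.973 i$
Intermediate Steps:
$x{\left(P \right)} = P^{3}$ ($x{\left(P \right)} = P^{2} P = P^{3}$)
$w = 11$ ($w = 2^{3} - -3 = 8 + 3 = 11$)
$a{\left(j,z \right)} = 7 j$ ($a{\left(j,z \right)} = - 4 j + 11 j = 7 j$)
$\sqrt{78 \left(-88 + 34\right) + a{\left(170,-87 \right)}} = \sqrt{78 \left(-88 + 34\right) + 7 \cdot 170} = \sqrt{78 \left(-54\right) + 1190} = \sqrt{-4212 + 1190} = \sqrt{-3022} = i \sqrt{3022}$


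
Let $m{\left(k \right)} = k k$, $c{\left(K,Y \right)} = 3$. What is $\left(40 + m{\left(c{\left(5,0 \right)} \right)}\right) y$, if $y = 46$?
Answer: $2254$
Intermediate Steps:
$m{\left(k \right)} = k^{2}$
$\left(40 + m{\left(c{\left(5,0 \right)} \right)}\right) y = \left(40 + 3^{2}\right) 46 = \left(40 + 9\right) 46 = 49 \cdot 46 = 2254$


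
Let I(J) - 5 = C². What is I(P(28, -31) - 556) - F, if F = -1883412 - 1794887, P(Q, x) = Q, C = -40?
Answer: 3679904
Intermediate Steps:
I(J) = 1605 (I(J) = 5 + (-40)² = 5 + 1600 = 1605)
F = -3678299
I(P(28, -31) - 556) - F = 1605 - 1*(-3678299) = 1605 + 3678299 = 3679904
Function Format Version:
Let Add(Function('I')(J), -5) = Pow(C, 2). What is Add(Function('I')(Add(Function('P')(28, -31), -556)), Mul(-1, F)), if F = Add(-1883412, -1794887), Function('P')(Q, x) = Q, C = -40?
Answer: 3679904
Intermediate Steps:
Function('I')(J) = 1605 (Function('I')(J) = Add(5, Pow(-40, 2)) = Add(5, 1600) = 1605)
F = -3678299
Add(Function('I')(Add(Function('P')(28, -31), -556)), Mul(-1, F)) = Add(1605, Mul(-1, -3678299)) = Add(1605, 3678299) = 3679904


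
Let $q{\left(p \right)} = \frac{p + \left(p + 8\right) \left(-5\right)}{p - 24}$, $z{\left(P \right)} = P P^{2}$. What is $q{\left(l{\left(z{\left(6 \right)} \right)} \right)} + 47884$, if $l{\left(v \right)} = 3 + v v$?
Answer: $\frac{2232883664}{46635} \approx 47880.0$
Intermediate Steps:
$z{\left(P \right)} = P^{3}$
$l{\left(v \right)} = 3 + v^{2}$
$q{\left(p \right)} = \frac{-40 - 4 p}{-24 + p}$ ($q{\left(p \right)} = \frac{p + \left(8 + p\right) \left(-5\right)}{-24 + p} = \frac{p - \left(40 + 5 p\right)}{-24 + p} = \frac{-40 - 4 p}{-24 + p}$)
$q{\left(l{\left(z{\left(6 \right)} \right)} \right)} + 47884 = \frac{4 \left(-10 - \left(3 + \left(6^{3}\right)^{2}\right)\right)}{-24 + \left(3 + \left(6^{3}\right)^{2}\right)} + 47884 = \frac{4 \left(-10 - \left(3 + 216^{2}\right)\right)}{-24 + \left(3 + 216^{2}\right)} + 47884 = \frac{4 \left(-10 - \left(3 + 46656\right)\right)}{-24 + \left(3 + 46656\right)} + 47884 = \frac{4 \left(-10 - 46659\right)}{-24 + 46659} + 47884 = \frac{4 \left(-10 - 46659\right)}{46635} + 47884 = 4 \cdot \frac{1}{46635} \left(-46669\right) + 47884 = - \frac{186676}{46635} + 47884 = \frac{2232883664}{46635}$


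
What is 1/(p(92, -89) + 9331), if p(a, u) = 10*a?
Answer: 1/10251 ≈ 9.7551e-5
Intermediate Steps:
1/(p(92, -89) + 9331) = 1/(10*92 + 9331) = 1/(920 + 9331) = 1/10251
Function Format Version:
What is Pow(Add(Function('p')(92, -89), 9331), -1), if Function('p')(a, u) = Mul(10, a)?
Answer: Rational(1, 10251) ≈ 9.7551e-5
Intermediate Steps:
Pow(Add(Function('p')(92, -89), 9331), -1) = Pow(Add(Mul(10, 92), 9331), -1) = Pow(Add(920, 9331), -1) = Pow(10251, -1) = Rational(1, 10251)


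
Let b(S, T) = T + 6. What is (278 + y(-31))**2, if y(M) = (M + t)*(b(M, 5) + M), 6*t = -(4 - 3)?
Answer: 7311616/9 ≈ 8.1240e+5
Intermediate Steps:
b(S, T) = 6 + T
t = -1/6 (t = (-(4 - 3))/6 = (-1*1)/6 = (1/6)*(-1) = -1/6 ≈ -0.16667)
y(M) = (11 + M)*(-1/6 + M) (y(M) = (M - 1/6)*((6 + 5) + M) = (-1/6 + M)*(11 + M) = (11 + M)*(-1/6 + M))
(278 + y(-31))**2 = (278 + (-11/6 + (-31)**2 + (65/6)*(-31)))**2 = (278 + (-11/6 + 961 - 2015/6))**2 = (278 + 1870/3)**2 = (2704/3)**2 = 7311616/9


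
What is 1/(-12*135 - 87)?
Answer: -1/1707 ≈ -0.00058582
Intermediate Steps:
1/(-12*135 - 87) = 1/(-1620 - 87) = 1/(-1707) = -1/1707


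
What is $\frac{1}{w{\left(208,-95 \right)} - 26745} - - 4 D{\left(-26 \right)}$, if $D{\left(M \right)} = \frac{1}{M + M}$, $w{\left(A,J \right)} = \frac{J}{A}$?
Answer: $- \frac{5565759}{72319715} \approx -0.07696$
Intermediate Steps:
$D{\left(M \right)} = \frac{1}{2 M}$
$\frac{1}{w{\left(208,-95 \right)} - 26745} - - 4 D{\left(-26 \right)} = \frac{1}{- \frac{95}{208} - 26745} - - 4 \frac{1}{2 \left(-26\right)} = \frac{1}{\left(-95\right) \frac{1}{208} - 26745} - - 4 \cdot \frac{1}{2} \left(- \frac{1}{26}\right) = \frac{1}{- \frac{95}{208} - 26745} - \left(-4\right) \left(- \frac{1}{52}\right) = \frac{1}{- \frac{5563055}{208}} - \frac{1}{13} = - \frac{208}{5563055} - \frac{1}{13} = - \frac{5565759}{72319715}$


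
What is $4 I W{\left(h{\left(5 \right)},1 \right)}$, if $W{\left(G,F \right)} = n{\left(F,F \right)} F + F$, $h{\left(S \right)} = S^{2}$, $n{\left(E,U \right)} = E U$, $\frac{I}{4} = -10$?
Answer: $-320$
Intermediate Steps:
$I = -40$ ($I = 4 \left(-10\right) = -40$)
$W{\left(G,F \right)} = F + F^{3}$ ($W{\left(G,F \right)} = F F F + F = F^{2} F + F = F^{3} + F = F + F^{3}$)
$4 I W{\left(h{\left(5 \right)},1 \right)} = 4 \left(-40\right) \left(1 + 1^{3}\right) = - 160 \left(1 + 1\right) = \left(-160\right) 2 = -320$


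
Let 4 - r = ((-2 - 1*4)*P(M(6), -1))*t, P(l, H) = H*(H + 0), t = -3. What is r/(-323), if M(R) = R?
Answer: 14/323 ≈ 0.043344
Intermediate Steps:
P(l, H) = H**2 (P(l, H) = H*H = H**2)
r = -14 (r = 4 - (-2 - 1*4)*(-1)**2*(-3) = 4 - (-2 - 4)*1*(-3) = 4 - (-6*1)*(-3) = 4 - (-6)*(-3) = 4 - 1*18 = 4 - 18 = -14)
r/(-323) = -14/(-323) = -14*(-1/323) = 14/323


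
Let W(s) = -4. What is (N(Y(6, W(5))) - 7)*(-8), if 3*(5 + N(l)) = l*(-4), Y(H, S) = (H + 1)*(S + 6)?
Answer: 736/3 ≈ 245.33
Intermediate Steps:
Y(H, S) = (1 + H)*(6 + S)
N(l) = -5 - 4*l/3 (N(l) = -5 + (l*(-4))/3 = -5 + (-4*l)/3 = -5 - 4*l/3)
(N(Y(6, W(5))) - 7)*(-8) = ((-5 - 4*(6 - 4 + 6*6 + 6*(-4))/3) - 7)*(-8) = ((-5 - 4*(6 - 4 + 36 - 24)/3) - 7)*(-8) = ((-5 - 4/3*14) - 7)*(-8) = ((-5 - 56/3) - 7)*(-8) = (-71/3 - 7)*(-8) = -92/3*(-8) = 736/3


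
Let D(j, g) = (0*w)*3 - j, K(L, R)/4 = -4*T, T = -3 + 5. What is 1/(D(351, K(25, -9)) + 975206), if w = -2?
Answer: 1/974855 ≈ 1.0258e-6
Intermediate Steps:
T = 2
K(L, R) = -32 (K(L, R) = 4*(-4*2) = 4*(-8) = -32)
D(j, g) = -j (D(j, g) = (0*(-2))*3 - j = 0*3 - j = 0 - j = -j)
1/(D(351, K(25, -9)) + 975206) = 1/(-1*351 + 975206) = 1/(-351 + 975206) = 1/974855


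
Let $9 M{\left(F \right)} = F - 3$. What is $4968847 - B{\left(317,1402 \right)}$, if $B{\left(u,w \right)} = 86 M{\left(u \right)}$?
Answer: $\frac{44692619}{9} \approx 4.9658 \cdot 10^{6}$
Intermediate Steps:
$M{\left(F \right)} = - \frac{1}{3} + \frac{F}{9}$ ($M{\left(F \right)} = \frac{F - 3}{9} = \frac{-3 + F}{9} = - \frac{1}{3} + \frac{F}{9}$)
$B{\left(u,w \right)} = - \frac{86}{3} + \frac{86 u}{9}$ ($B{\left(u,w \right)} = 86 \left(- \frac{1}{3} + \frac{u}{9}\right) = - \frac{86}{3} + \frac{86 u}{9}$)
$4968847 - B{\left(317,1402 \right)} = 4968847 - \left(- \frac{86}{3} + \frac{86}{9} \cdot 317\right) = 4968847 - \left(- \frac{86}{3} + \frac{27262}{9}\right) = 4968847 - \frac{27004}{9} = \frac{44692619}{9}$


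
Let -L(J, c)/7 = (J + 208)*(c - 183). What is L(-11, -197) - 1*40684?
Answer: 483336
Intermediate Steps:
L(J, c) = -7*(-183 + c)*(208 + J) (L(J, c) = -7*(J + 208)*(c - 183) = -7*(208 + J)*(-183 + c) = -7*(-183 + c)*(208 + J))
L(-11, -197) - 1*40684 = (266448 - 1456*(-197) + 1281*(-11) - 7*(-11)*(-197)) - 1*40684 = (266448 + 286832 - 14091 - 15169) - 40684 = 524020 - 40684 = 483336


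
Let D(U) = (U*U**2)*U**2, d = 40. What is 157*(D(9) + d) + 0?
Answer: 9276973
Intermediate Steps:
D(U) = U**5 (D(U) = U**3*U**2 = U**5)
157*(D(9) + d) + 0 = 157*(9**5 + 40) + 0 = 157*(59049 + 40) + 0 = 157*59089 + 0 = 9276973 + 0 = 9276973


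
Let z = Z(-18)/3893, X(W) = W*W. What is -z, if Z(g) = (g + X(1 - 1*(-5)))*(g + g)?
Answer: 648/3893 ≈ 0.16645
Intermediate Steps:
X(W) = W²
Z(g) = 2*g*(36 + g) (Z(g) = (g + (1 - 1*(-5))²)*(g + g) = (g + (1 + 5)²)*(2*g) = (g + 6²)*(2*g) = (g + 36)*(2*g) = (36 + g)*(2*g) = 2*g*(36 + g))
z = -648/3893 (z = (2*(-18)*(36 - 18))/3893 = (2*(-18)*18)*(1/3893) = -648*1/3893 = -648/3893 ≈ -0.16645)
-z = -1*(-648/3893) = 648/3893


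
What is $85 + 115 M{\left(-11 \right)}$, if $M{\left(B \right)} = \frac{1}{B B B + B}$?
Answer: $\frac{113955}{1342} \approx 84.914$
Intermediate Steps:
$M{\left(B \right)} = \frac{1}{B + B^{3}}$ ($M{\left(B \right)} = \frac{1}{B^{2} B + B} = \frac{1}{B^{3} + B} = \frac{1}{B + B^{3}}$)
$85 + 115 M{\left(-11 \right)} = 85 + \frac{115}{-11 + \left(-11\right)^{3}} = 85 + \frac{115}{-11 - 1331} = 85 + \frac{115}{-1342} = 85 + 115 \left(- \frac{1}{1342}\right) = 85 - \frac{115}{1342} = \frac{113955}{1342}$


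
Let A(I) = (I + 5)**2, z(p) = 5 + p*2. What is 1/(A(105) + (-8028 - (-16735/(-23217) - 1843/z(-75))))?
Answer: 3366465/13663029974 ≈ 0.00024639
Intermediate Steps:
z(p) = 5 + 2*p
A(I) = (5 + I)**2
1/(A(105) + (-8028 - (-16735/(-23217) - 1843/z(-75)))) = 1/((5 + 105)**2 + (-8028 - (-16735/(-23217) - 1843/(5 + 2*(-75))))) = 1/(110**2 + (-8028 - (-16735*(-1/23217) - 1843/(5 - 150)))) = 1/(12100 + (-8028 - (16735/23217 - 1843/(-145)))) = 1/(12100 + (-8028 - (16735/23217 - 1843*(-1/145)))) = 1/(12100 + (-8028 - (16735/23217 + 1843/145))) = 1/(12100 + (-8028 - 1*45215506/3366465)) = 1/(12100 + (-8028 - 45215506/3366465)) = 1/(12100 - 27071196526/3366465) = 1/(13663029974/3366465) = 3366465/13663029974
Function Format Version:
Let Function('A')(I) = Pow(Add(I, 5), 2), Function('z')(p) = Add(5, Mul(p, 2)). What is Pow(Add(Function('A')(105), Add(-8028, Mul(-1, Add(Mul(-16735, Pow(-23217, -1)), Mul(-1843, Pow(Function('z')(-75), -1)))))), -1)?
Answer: Rational(3366465, 13663029974) ≈ 0.00024639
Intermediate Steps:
Function('z')(p) = Add(5, Mul(2, p))
Function('A')(I) = Pow(Add(5, I), 2)
Pow(Add(Function('A')(105), Add(-8028, Mul(-1, Add(Mul(-16735, Pow(-23217, -1)), Mul(-1843, Pow(Function('z')(-75), -1)))))), -1) = Pow(Add(Pow(Add(5, 105), 2), Add(-8028, Mul(-1, Add(Mul(-16735, Pow(-23217, -1)), Mul(-1843, Pow(Add(5, Mul(2, -75)), -1)))))), -1) = Pow(Add(Pow(110, 2), Add(-8028, Mul(-1, Add(Mul(-16735, Rational(-1, 23217)), Mul(-1843, Pow(Add(5, -150), -1)))))), -1) = Pow(Add(12100, Add(-8028, Mul(-1, Add(Rational(16735, 23217), Mul(-1843, Pow(-145, -1)))))), -1) = Pow(Add(12100, Add(-8028, Mul(-1, Add(Rational(16735, 23217), Mul(-1843, Rational(-1, 145)))))), -1) = Pow(Add(12100, Add(-8028, Mul(-1, Add(Rational(16735, 23217), Rational(1843, 145))))), -1) = Pow(Add(12100, Add(-8028, Mul(-1, Rational(45215506, 3366465)))), -1) = Pow(Add(12100, Add(-8028, Rational(-45215506, 3366465))), -1) = Pow(Add(12100, Rational(-27071196526, 3366465)), -1) = Pow(Rational(13663029974, 3366465), -1) = Rational(3366465, 13663029974)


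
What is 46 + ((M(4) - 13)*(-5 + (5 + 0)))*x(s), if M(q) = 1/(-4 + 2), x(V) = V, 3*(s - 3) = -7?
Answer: 46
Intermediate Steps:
s = 2/3 (s = 3 + (1/3)*(-7) = 3 - 7/3 = 2/3 ≈ 0.66667)
M(q) = -1/2 (M(q) = 1/(-2) = -1/2)
46 + ((M(4) - 13)*(-5 + (5 + 0)))*x(s) = 46 + ((-1/2 - 13)*(-5 + (5 + 0)))*(2/3) = 46 - 27*(-5 + 5)/2*(2/3) = 46 - 27/2*0*(2/3) = 46 + 0*(2/3) = 46 + 0 = 46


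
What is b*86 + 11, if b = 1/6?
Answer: 76/3 ≈ 25.333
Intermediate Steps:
b = 1/6 ≈ 0.16667
b*86 + 11 = (1/6)*86 + 11 = 43/3 + 11 = 76/3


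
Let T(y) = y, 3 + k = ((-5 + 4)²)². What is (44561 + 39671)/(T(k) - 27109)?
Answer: -84232/27111 ≈ -3.1069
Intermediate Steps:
k = -2 (k = -3 + ((-5 + 4)²)² = -3 + ((-1)²)² = -3 + 1² = -3 + 1 = -2)
(44561 + 39671)/(T(k) - 27109) = (44561 + 39671)/(-2 - 27109) = 84232/(-27111) = 84232*(-1/27111) = -84232/27111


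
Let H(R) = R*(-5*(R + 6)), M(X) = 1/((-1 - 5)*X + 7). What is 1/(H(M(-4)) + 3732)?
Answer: 961/3585517 ≈ 0.00026802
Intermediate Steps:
M(X) = 1/(7 - 6*X) (M(X) = 1/(-6*X + 7) = 1/(7 - 6*X))
H(R) = R*(-30 - 5*R) (H(R) = R*(-5*(6 + R)) = R*(-30 - 5*R))
1/(H(M(-4)) + 3732) = 1/(-5*(-1/(-7 + 6*(-4)))*(6 - 1/(-7 + 6*(-4))) + 3732) = 1/(-5*(-1/(-7 - 24))*(6 - 1/(-7 - 24)) + 3732) = 1/(-5*(-1/(-31))*(6 - 1/(-31)) + 3732) = 1/(-5*(-1*(-1/31))*(6 - 1*(-1/31)) + 3732) = 1/(-5*1/31*(6 + 1/31) + 3732) = 1/(-5*1/31*187/31 + 3732) = 1/(-935/961 + 3732) = 1/(3585517/961) = 961/3585517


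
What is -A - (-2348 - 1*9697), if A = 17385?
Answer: -5340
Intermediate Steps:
-A - (-2348 - 1*9697) = -1*17385 - (-2348 - 1*9697) = -17385 - (-2348 - 9697) = -17385 - 1*(-12045) = -17385 + 12045 = -5340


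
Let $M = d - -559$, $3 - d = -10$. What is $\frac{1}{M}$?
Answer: $\frac{1}{572} \approx 0.0017483$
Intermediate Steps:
$d = 13$ ($d = 3 - -10 = 3 + 10 = 13$)
$M = 572$ ($M = 13 - -559 = 13 + 559 = 572$)
$\frac{1}{M} = \frac{1}{572}$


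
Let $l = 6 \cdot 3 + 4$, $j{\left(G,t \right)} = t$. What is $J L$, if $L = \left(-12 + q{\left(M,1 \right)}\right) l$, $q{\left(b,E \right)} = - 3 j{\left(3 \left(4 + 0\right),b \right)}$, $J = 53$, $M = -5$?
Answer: $3498$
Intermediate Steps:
$q{\left(b,E \right)} = - 3 b$
$l = 22$ ($l = 18 + 4 = 22$)
$L = 66$ ($L = \left(-12 - -15\right) 22 = \left(-12 + 15\right) 22 = 3 \cdot 22 = 66$)
$J L = 53 \cdot 66 = 3498$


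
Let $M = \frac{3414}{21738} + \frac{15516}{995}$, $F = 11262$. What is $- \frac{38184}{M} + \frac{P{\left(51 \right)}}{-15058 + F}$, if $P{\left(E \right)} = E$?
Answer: $- \frac{522518229688413}{215539244908} \approx -2424.2$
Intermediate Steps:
$M = \frac{56780623}{3604885}$ ($M = 3414 \cdot \frac{1}{21738} + 15516 \cdot \frac{1}{995} = \frac{569}{3623} + \frac{15516}{995} = \frac{56780623}{3604885} \approx 15.751$)
$- \frac{38184}{M} + \frac{P{\left(51 \right)}}{-15058 + F} = - \frac{38184}{\frac{56780623}{3604885}} + \frac{51}{-15058 + 11262} = \left(-38184\right) \frac{3604885}{56780623} + \frac{51}{-3796} = - \frac{137648928840}{56780623} + 51 \left(- \frac{1}{3796}\right) = - \frac{137648928840}{56780623} - \frac{51}{3796} = - \frac{522518229688413}{215539244908}$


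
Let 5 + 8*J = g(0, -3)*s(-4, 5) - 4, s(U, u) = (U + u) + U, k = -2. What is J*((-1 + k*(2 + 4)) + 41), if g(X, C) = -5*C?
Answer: -189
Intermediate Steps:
s(U, u) = u + 2*U
J = -27/4 (J = -5/8 + ((-5*(-3))*(5 + 2*(-4)) - 4)/8 = -5/8 + (15*(5 - 8) - 4)/8 = -5/8 + (15*(-3) - 4)/8 = -5/8 + (-45 - 4)/8 = -5/8 + (⅛)*(-49) = -5/8 - 49/8 = -27/4 ≈ -6.7500)
J*((-1 + k*(2 + 4)) + 41) = -27*((-1 - 2*(2 + 4)) + 41)/4 = -27*((-1 - 2*6) + 41)/4 = -27*((-1 - 12) + 41)/4 = -27*(-13 + 41)/4 = -27/4*28 = -189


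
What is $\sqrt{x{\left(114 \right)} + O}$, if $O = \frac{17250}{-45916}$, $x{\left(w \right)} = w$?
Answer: $\frac{3 \sqrt{6654215594}}{22958} \approx 10.659$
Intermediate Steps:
$O = - \frac{8625}{22958}$ ($O = 17250 \left(- \frac{1}{45916}\right) = - \frac{8625}{22958} \approx -0.37569$)
$\sqrt{x{\left(114 \right)} + O} = \sqrt{114 - \frac{8625}{22958}} = \sqrt{\frac{2608587}{22958}} = \frac{3 \sqrt{6654215594}}{22958}$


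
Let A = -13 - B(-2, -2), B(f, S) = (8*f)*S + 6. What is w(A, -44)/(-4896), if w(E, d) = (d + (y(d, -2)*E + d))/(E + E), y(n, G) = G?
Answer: 7/249696 ≈ 2.8034e-5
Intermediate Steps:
B(f, S) = 6 + 8*S*f (B(f, S) = 8*S*f + 6 = 6 + 8*S*f)
A = -51 (A = -13 - (6 + 8*(-2)*(-2)) = -13 - (6 + 32) = -13 - 1*38 = -13 - 38 = -51)
w(E, d) = (-2*E + 2*d)/(2*E) (w(E, d) = (d + (-2*E + d))/(E + E) = (d + (d - 2*E))/((2*E)) = (-2*E + 2*d)*(1/(2*E)) = (-2*E + 2*d)/(2*E))
w(A, -44)/(-4896) = ((-44 - 1*(-51))/(-51))/(-4896) = -(-44 + 51)/51*(-1/4896) = -1/51*7*(-1/4896) = -7/51*(-1/4896) = 7/249696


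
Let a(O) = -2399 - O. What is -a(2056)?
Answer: 4455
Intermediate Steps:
-a(2056) = -(-2399 - 1*2056) = -(-2399 - 2056) = -1*(-4455) = 4455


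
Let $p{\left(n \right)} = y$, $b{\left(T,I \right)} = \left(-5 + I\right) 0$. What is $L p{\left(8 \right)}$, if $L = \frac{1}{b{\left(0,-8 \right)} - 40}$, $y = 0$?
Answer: $0$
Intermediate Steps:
$b{\left(T,I \right)} = 0$
$p{\left(n \right)} = 0$
$L = - \frac{1}{40}$ ($L = \frac{1}{0 - 40} = \frac{1}{-40} = - \frac{1}{40} \approx -0.025$)
$L p{\left(8 \right)} = \left(- \frac{1}{40}\right) 0 = 0$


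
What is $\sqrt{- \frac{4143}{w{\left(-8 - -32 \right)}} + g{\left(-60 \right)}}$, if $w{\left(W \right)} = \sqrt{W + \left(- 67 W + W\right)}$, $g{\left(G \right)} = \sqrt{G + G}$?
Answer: $\frac{\sqrt{65} \sqrt{i} \sqrt{520 \sqrt{30} + 1381 \sqrt{390}}}{130} \approx 7.6108 + 7.6108 i$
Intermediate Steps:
$g{\left(G \right)} = \sqrt{2} \sqrt{G}$ ($g{\left(G \right)} = \sqrt{2 G} = \sqrt{2} \sqrt{G}$)
$w{\left(W \right)} = \sqrt{65} \sqrt{- W}$ ($w{\left(W \right)} = \sqrt{W - 66 W} = \sqrt{- 65 W} = \sqrt{65} \sqrt{- W}$)
$\sqrt{- \frac{4143}{w{\left(-8 - -32 \right)}} + g{\left(-60 \right)}} = \sqrt{- \frac{4143}{\sqrt{65} \sqrt{- (-8 - -32)}} + \sqrt{2} \sqrt{-60}} = \sqrt{- \frac{4143}{\sqrt{65} \sqrt{- (-8 + 32)}} + \sqrt{2} \cdot 2 i \sqrt{15}} = \sqrt{- \frac{4143}{\sqrt{65} \sqrt{\left(-1\right) 24}} + 2 i \sqrt{30}} = \sqrt{- \frac{4143}{\sqrt{65} \sqrt{-24}} + 2 i \sqrt{30}} = \sqrt{- \frac{4143}{\sqrt{65} \cdot 2 i \sqrt{6}} + 2 i \sqrt{30}} = \sqrt{- \frac{4143}{2 i \sqrt{390}} + 2 i \sqrt{30}} = \sqrt{- 4143 \left(- \frac{i \sqrt{390}}{780}\right) + 2 i \sqrt{30}} = \sqrt{\frac{1381 i \sqrt{390}}{260} + 2 i \sqrt{30}} = \sqrt{2 i \sqrt{30} + \frac{1381 i \sqrt{390}}{260}}$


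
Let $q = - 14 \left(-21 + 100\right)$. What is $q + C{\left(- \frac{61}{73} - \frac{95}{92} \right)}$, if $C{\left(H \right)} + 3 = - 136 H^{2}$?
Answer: $- \frac{8928895491}{5638082} \approx -1583.7$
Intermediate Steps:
$q = -1106$ ($q = \left(-14\right) 79 = -1106$)
$C{\left(H \right)} = -3 - 136 H^{2}$
$q + C{\left(- \frac{61}{73} - \frac{95}{92} \right)} = -1106 - \left(3 + 136 \left(- \frac{61}{73} - \frac{95}{92}\right)^{2}\right) = -1106 - \left(3 + 136 \left(- \frac{12547}{6716}\right)^{2}\right) = -1106 - \frac{2693176799}{5638082} = - \frac{8928895491}{5638082}$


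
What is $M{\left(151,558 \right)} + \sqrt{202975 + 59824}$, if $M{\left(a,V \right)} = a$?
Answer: $151 + \sqrt{262799} \approx 663.64$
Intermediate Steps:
$M{\left(151,558 \right)} + \sqrt{202975 + 59824} = 151 + \sqrt{202975 + 59824} = 151 + \sqrt{262799}$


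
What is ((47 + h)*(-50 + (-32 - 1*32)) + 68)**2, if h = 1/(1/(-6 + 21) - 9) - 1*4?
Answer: 104343858529/4489 ≈ 2.3244e+7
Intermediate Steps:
h = -551/134 (h = 1/(1/15 - 9) - 4 = 1/(-134/15) - 4 = -15/134 - 4 = -551/134 ≈ -4.1119)
((47 + h)*(-50 + (-32 - 1*32)) + 68)**2 = ((47 - 551/134)*(-50 + (-32 - 1*32)) + 68)**2 = (5747*(-50 + (-32 - 32))/134 + 68)**2 = (5747*(-50 - 64)/134 + 68)**2 = ((5747/134)*(-114) + 68)**2 = (-327579/67 + 68)**2 = (-323023/67)**2 = 104343858529/4489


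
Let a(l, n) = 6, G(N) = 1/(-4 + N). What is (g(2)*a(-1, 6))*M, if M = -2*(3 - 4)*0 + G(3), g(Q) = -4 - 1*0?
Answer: 24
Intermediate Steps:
g(Q) = -4 (g(Q) = -4 + 0 = -4)
M = -1 (M = -2*(3 - 4)*0 + 1/(-4 + 3) = -(-2)*0 + 1/(-1) = -2*0 - 1 = 0 - 1 = -1)
(g(2)*a(-1, 6))*M = -4*6*(-1) = -24*(-1) = 24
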